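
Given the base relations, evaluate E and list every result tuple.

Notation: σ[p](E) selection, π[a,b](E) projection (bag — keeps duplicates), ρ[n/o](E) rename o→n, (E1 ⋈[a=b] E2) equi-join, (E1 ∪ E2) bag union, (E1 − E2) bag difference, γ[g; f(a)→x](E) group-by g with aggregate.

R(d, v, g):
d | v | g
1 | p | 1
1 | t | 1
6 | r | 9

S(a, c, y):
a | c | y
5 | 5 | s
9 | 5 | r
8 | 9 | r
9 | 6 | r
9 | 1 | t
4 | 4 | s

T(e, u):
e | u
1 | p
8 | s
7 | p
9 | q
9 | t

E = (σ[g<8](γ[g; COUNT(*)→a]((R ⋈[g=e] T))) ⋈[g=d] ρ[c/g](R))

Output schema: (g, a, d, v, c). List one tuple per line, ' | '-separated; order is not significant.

Subexpression sizes:
  R → 3
  T → 5
  (R ⋈[g=e] T) → 4
  γ[g; COUNT(*)→a]((R ⋈[g=e] T)) → 2
  σ[g<8](γ[g; COUNT(*)→a]((R ⋈[g=e] T))) → 1
  R → 3
  ρ[c/g](R) → 3
  (σ[g<8](γ[g; COUNT(*)→a]((R ⋈[g=e] T))) ⋈[g=d] ρ[c/g](R)) → 2

== RESULT ==
g | a | d | v | c
1 | 2 | 1 | p | 1
1 | 2 | 1 | t | 1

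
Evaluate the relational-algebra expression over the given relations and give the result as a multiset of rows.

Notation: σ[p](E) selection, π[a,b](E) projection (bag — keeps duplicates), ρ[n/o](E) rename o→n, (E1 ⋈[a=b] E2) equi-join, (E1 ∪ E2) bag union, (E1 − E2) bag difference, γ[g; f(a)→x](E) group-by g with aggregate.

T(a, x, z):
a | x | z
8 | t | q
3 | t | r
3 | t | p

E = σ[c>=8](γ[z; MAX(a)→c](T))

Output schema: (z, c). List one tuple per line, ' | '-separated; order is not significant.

Subexpression sizes:
  T → 3
  γ[z; MAX(a)→c](T) → 3
  σ[c>=8](γ[z; MAX(a)→c](T)) → 1

== RESULT ==
z | c
q | 8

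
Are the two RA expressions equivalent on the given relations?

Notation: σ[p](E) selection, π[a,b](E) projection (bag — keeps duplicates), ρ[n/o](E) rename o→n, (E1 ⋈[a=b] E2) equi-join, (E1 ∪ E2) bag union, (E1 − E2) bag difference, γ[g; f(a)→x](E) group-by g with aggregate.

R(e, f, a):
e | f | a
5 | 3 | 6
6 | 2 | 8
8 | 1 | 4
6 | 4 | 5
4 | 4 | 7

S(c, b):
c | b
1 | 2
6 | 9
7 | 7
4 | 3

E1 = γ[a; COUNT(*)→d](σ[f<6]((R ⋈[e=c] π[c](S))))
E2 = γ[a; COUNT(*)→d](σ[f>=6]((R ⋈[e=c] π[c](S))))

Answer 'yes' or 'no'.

E1 per-node cardinality:
  R → 5
  S → 4
  π[c](S) → 4
  (R ⋈[e=c] π[c](S)) → 3
  σ[f<6]((R ⋈[e=c] π[c](S))) → 3
  γ[a; COUNT(*)→d](σ[f<6]((R ⋈[e=c] π[c](S)))) → 3
E2 per-node cardinality:
  R → 5
  S → 4
  π[c](S) → 4
  (R ⋈[e=c] π[c](S)) → 3
  σ[f>=6]((R ⋈[e=c] π[c](S))) → 0
  γ[a; COUNT(*)→d](σ[f>=6]((R ⋈[e=c] π[c](S)))) → 0

E1 result:
a | d
5 | 1
7 | 1
8 | 1
E2 result:
a | d
(0 rows)
Witness: (7, 1) appears 1× in E1 but 0× in E2.

no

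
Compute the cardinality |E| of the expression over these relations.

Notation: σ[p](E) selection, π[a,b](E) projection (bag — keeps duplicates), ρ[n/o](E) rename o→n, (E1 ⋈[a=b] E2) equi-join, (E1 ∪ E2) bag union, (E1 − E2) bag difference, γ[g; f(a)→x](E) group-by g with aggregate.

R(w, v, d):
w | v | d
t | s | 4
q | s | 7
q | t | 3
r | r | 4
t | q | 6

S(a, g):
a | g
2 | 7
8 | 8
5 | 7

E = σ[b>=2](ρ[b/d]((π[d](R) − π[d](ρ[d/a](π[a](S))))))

Row counts bottom-up:
  R → 5
  π[d](R) → 5
  S → 3
  π[a](S) → 3
  ρ[d/a](π[a](S)) → 3
  π[d](ρ[d/a](π[a](S))) → 3
  (π[d](R) − π[d](ρ[d/a](π[a](S)))) → 5
  ρ[b/d]((π[d](R) − π[d](ρ[d/a](π[a](S))))) → 5
  σ[b>=2](ρ[b/d]((π[d](R) − π[d](ρ[d/a](π[a](S)))))) → 5

|E| = 5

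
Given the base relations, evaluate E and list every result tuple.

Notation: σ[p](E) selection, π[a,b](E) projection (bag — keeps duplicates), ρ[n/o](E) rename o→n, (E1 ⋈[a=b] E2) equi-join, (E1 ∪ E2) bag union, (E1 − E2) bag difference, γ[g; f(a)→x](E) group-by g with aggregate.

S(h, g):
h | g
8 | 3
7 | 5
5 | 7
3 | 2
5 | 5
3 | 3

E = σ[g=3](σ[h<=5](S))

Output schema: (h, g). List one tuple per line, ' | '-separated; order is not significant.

Per-node cardinality:
  S → 6
  σ[h<=5](S) → 4
  σ[g=3](σ[h<=5](S)) → 1

== RESULT ==
h | g
3 | 3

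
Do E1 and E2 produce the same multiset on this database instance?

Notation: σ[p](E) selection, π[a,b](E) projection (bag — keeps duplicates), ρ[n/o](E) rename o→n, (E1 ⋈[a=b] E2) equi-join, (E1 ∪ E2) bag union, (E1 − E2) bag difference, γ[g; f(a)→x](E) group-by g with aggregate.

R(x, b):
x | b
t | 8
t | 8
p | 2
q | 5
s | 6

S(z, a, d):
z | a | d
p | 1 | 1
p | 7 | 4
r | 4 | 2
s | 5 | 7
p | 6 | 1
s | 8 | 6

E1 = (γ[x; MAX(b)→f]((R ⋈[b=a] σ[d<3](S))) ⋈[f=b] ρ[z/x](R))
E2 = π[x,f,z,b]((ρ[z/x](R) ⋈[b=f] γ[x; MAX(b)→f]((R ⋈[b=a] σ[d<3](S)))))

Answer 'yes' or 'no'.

E1 stepwise |·|:
  R → 5
  S → 6
  σ[d<3](S) → 3
  (R ⋈[b=a] σ[d<3](S)) → 1
  γ[x; MAX(b)→f]((R ⋈[b=a] σ[d<3](S))) → 1
  R → 5
  ρ[z/x](R) → 5
  (γ[x; MAX(b)→f]((R ⋈[b=a] σ[d<3](S))) ⋈[f=b] ρ[z/x](R)) → 1
E2 stepwise |·|:
  R → 5
  ρ[z/x](R) → 5
  R → 5
  S → 6
  σ[d<3](S) → 3
  (R ⋈[b=a] σ[d<3](S)) → 1
  γ[x; MAX(b)→f]((R ⋈[b=a] σ[d<3](S))) → 1
  (ρ[z/x](R) ⋈[b=f] γ[x; MAX(b)→f]((R ⋈[b=a] σ[d<3](S)))) → 1
  π[x,f,z,b]((ρ[z/x](R) ⋈[b=f] γ[x; MAX(b)→f]((R ⋈[b=a] σ[d<3](S))))) → 1

E1 and E2 produce the same multiset:
x | f | z | b
s | 6 | s | 6

yes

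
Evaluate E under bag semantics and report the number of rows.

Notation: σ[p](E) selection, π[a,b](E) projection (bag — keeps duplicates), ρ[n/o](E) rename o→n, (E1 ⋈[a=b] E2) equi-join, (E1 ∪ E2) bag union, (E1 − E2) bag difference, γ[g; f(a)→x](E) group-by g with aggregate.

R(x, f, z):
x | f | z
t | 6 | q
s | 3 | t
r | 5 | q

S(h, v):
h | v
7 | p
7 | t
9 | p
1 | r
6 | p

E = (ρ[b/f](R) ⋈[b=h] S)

Per-node cardinality:
  R → 3
  ρ[b/f](R) → 3
  S → 5
  (ρ[b/f](R) ⋈[b=h] S) → 1

|E| = 1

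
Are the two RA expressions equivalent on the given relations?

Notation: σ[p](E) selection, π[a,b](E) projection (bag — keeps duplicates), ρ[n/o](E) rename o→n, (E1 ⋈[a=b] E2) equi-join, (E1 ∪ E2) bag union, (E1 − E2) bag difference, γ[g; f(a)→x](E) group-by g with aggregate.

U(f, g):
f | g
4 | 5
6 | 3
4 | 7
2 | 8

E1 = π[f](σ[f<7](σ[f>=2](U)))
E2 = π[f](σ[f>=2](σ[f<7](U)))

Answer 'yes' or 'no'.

E1 row counts bottom-up:
  U → 4
  σ[f>=2](U) → 4
  σ[f<7](σ[f>=2](U)) → 4
  π[f](σ[f<7](σ[f>=2](U))) → 4
E2 row counts bottom-up:
  U → 4
  σ[f<7](U) → 4
  σ[f>=2](σ[f<7](U)) → 4
  π[f](σ[f>=2](σ[f<7](U))) → 4

E1 and E2 produce the same multiset:
f
2
4
4
6

yes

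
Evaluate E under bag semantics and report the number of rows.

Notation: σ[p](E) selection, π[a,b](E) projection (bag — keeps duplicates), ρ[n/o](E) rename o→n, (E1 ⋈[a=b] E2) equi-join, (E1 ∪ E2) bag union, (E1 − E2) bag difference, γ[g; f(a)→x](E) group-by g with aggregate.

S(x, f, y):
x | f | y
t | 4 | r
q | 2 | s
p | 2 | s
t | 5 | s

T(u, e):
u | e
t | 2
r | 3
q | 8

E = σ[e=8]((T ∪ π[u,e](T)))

Per-node cardinality:
  T → 3
  T → 3
  π[u,e](T) → 3
  (T ∪ π[u,e](T)) → 6
  σ[e=8]((T ∪ π[u,e](T))) → 2

|E| = 2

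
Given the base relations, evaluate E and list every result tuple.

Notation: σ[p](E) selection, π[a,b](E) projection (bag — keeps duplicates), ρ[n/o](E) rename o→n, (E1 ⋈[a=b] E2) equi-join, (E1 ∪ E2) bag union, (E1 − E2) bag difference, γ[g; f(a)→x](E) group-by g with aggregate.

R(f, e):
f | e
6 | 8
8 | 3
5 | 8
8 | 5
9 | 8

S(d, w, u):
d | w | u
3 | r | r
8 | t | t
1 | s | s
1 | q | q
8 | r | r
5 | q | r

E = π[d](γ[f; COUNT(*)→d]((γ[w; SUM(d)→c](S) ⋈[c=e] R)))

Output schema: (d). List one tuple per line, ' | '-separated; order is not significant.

Row counts bottom-up:
  S → 6
  γ[w; SUM(d)→c](S) → 4
  R → 5
  (γ[w; SUM(d)→c](S) ⋈[c=e] R) → 3
  γ[f; COUNT(*)→d]((γ[w; SUM(d)→c](S) ⋈[c=e] R)) → 3
  π[d](γ[f; COUNT(*)→d]((γ[w; SUM(d)→c](S) ⋈[c=e] R))) → 3

== RESULT ==
d
1
1
1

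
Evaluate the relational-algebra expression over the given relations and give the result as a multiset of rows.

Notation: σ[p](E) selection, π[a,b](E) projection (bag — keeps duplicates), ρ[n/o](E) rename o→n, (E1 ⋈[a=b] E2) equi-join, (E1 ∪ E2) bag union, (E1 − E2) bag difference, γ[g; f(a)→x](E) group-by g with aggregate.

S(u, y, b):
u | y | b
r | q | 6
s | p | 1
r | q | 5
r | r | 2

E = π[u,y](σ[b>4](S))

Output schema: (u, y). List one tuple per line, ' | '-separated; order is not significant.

Per-node cardinality:
  S → 4
  σ[b>4](S) → 2
  π[u,y](σ[b>4](S)) → 2

== RESULT ==
u | y
r | q
r | q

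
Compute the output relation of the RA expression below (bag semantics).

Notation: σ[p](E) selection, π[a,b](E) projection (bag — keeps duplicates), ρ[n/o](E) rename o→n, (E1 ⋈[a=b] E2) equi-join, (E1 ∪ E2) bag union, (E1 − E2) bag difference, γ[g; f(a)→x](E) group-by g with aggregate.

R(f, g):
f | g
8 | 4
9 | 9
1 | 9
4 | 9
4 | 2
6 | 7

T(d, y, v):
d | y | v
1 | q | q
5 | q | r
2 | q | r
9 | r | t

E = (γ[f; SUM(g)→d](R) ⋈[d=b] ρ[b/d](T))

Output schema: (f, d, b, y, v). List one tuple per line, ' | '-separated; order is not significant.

Per-node cardinality:
  R → 6
  γ[f; SUM(g)→d](R) → 5
  T → 4
  ρ[b/d](T) → 4
  (γ[f; SUM(g)→d](R) ⋈[d=b] ρ[b/d](T)) → 2

== RESULT ==
f | d | b | y | v
1 | 9 | 9 | r | t
9 | 9 | 9 | r | t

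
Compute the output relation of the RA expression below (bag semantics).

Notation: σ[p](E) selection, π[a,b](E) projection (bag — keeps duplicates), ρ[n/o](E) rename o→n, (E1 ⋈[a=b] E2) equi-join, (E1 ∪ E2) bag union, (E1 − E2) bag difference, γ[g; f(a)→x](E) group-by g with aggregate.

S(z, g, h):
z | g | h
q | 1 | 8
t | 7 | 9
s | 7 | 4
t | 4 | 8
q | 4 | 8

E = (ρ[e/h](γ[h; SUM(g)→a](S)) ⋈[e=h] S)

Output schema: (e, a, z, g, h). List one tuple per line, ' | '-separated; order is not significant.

Row counts bottom-up:
  S → 5
  γ[h; SUM(g)→a](S) → 3
  ρ[e/h](γ[h; SUM(g)→a](S)) → 3
  S → 5
  (ρ[e/h](γ[h; SUM(g)→a](S)) ⋈[e=h] S) → 5

== RESULT ==
e | a | z | g | h
4 | 7 | s | 7 | 4
8 | 9 | q | 1 | 8
8 | 9 | q | 4 | 8
8 | 9 | t | 4 | 8
9 | 7 | t | 7 | 9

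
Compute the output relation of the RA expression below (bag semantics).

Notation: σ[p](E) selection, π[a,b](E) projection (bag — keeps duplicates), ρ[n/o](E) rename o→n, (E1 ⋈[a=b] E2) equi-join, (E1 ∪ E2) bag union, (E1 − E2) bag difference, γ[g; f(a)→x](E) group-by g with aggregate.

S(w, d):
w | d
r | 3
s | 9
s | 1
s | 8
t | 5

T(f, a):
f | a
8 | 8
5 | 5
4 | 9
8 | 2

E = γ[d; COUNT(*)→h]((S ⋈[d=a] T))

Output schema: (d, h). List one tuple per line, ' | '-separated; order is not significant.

Stepwise |·|:
  S → 5
  T → 4
  (S ⋈[d=a] T) → 3
  γ[d; COUNT(*)→h]((S ⋈[d=a] T)) → 3

== RESULT ==
d | h
5 | 1
8 | 1
9 | 1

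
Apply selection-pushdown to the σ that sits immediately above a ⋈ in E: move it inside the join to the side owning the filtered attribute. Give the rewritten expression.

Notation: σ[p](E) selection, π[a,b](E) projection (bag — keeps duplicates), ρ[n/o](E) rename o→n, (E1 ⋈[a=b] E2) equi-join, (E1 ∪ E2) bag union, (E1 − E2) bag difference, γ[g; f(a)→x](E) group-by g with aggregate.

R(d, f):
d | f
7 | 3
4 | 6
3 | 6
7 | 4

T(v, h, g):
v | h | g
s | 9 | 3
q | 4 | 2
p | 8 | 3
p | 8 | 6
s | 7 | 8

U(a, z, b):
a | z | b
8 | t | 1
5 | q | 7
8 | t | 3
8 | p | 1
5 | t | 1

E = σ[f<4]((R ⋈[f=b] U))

σ filters on f, owned by the left side.
E' = (σ[f<4](R) ⋈[f=b] U)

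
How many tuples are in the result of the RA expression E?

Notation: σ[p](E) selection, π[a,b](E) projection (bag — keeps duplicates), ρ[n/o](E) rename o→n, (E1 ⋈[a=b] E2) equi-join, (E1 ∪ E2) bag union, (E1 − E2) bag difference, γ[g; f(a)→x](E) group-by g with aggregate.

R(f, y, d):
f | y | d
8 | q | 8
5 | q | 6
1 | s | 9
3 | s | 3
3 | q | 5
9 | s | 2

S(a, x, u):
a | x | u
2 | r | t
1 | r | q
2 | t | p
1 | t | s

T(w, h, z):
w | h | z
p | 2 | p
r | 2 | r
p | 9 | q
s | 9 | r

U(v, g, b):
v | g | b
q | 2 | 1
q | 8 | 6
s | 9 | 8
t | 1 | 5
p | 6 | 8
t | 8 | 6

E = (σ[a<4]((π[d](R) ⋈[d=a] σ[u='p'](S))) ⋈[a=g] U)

Stepwise |·|:
  R → 6
  π[d](R) → 6
  S → 4
  σ[u='p'](S) → 1
  (π[d](R) ⋈[d=a] σ[u='p'](S)) → 1
  σ[a<4]((π[d](R) ⋈[d=a] σ[u='p'](S))) → 1
  U → 6
  (σ[a<4]((π[d](R) ⋈[d=a] σ[u='p'](S))) ⋈[a=g] U) → 1

|E| = 1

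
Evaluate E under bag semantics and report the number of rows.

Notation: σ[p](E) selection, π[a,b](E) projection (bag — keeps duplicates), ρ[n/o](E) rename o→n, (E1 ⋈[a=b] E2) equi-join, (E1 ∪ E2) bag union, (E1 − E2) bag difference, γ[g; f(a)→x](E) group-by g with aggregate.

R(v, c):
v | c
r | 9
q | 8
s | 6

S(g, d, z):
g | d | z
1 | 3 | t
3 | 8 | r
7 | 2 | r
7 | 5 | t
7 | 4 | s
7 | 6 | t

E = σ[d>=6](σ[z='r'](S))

Per-node cardinality:
  S → 6
  σ[z='r'](S) → 2
  σ[d>=6](σ[z='r'](S)) → 1

|E| = 1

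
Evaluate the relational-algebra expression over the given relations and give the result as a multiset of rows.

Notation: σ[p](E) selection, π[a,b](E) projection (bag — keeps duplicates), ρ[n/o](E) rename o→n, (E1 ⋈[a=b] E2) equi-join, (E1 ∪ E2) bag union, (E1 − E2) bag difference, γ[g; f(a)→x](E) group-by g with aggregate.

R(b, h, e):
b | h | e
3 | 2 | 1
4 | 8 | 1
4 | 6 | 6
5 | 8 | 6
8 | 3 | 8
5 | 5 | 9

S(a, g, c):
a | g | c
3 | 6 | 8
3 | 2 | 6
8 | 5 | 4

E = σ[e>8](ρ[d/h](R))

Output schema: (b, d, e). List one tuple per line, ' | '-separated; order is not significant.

Subexpression sizes:
  R → 6
  ρ[d/h](R) → 6
  σ[e>8](ρ[d/h](R)) → 1

== RESULT ==
b | d | e
5 | 5 | 9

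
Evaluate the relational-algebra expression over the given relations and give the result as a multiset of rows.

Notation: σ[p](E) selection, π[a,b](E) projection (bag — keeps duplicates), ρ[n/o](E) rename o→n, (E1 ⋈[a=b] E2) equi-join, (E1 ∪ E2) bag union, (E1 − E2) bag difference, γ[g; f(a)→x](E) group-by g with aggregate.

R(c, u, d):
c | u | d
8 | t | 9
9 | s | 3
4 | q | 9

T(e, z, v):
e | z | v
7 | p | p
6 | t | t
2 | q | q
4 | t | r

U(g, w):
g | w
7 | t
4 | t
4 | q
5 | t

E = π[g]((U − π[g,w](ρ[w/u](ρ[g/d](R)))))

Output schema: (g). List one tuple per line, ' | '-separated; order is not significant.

Subexpression sizes:
  U → 4
  R → 3
  ρ[g/d](R) → 3
  ρ[w/u](ρ[g/d](R)) → 3
  π[g,w](ρ[w/u](ρ[g/d](R))) → 3
  (U − π[g,w](ρ[w/u](ρ[g/d](R)))) → 4
  π[g]((U − π[g,w](ρ[w/u](ρ[g/d](R))))) → 4

== RESULT ==
g
4
4
5
7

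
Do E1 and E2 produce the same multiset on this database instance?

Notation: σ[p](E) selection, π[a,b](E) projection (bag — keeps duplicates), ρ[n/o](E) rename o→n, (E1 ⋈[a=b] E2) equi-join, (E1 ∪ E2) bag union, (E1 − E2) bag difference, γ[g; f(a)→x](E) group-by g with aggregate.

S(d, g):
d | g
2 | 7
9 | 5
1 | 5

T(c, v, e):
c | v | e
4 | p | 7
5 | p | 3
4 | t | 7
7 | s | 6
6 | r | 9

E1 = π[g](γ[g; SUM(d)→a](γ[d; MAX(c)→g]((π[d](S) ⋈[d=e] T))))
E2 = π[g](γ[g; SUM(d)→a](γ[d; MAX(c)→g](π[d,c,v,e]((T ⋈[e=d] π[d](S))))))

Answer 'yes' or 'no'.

E1 stepwise |·|:
  S → 3
  π[d](S) → 3
  T → 5
  (π[d](S) ⋈[d=e] T) → 1
  γ[d; MAX(c)→g]((π[d](S) ⋈[d=e] T)) → 1
  γ[g; SUM(d)→a](γ[d; MAX(c)→g]((π[d](S) ⋈[d=e] T))) → 1
  π[g](γ[g; SUM(d)→a](γ[d; MAX(c)→g]((π[d](S) ⋈[d=e] T)))) → 1
E2 stepwise |·|:
  T → 5
  S → 3
  π[d](S) → 3
  (T ⋈[e=d] π[d](S)) → 1
  π[d,c,v,e]((T ⋈[e=d] π[d](S))) → 1
  γ[d; MAX(c)→g](π[d,c,v,e]((T ⋈[e=d] π[d](S)))) → 1
  γ[g; SUM(d)→a](γ[d; MAX(c)→g](π[d,c,v,e]((T ⋈[e=d] π[d](S))))) → 1
  π[g](γ[g; SUM(d)→a](γ[d; MAX(c)→g](π[d,c,v,e]((T ⋈[e=d] π[d](S)))))) → 1

E1 and E2 produce the same multiset:
g
6

yes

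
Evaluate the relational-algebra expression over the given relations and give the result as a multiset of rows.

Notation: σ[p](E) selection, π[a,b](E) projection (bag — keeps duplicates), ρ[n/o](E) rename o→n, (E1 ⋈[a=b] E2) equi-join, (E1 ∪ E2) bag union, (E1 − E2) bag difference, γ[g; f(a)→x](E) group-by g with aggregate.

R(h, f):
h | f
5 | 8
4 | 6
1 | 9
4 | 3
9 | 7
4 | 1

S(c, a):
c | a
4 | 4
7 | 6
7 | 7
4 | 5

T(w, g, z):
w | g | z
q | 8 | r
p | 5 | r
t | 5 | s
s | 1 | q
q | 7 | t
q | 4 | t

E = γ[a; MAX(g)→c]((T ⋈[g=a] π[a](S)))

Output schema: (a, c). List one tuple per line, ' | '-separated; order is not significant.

Subexpression sizes:
  T → 6
  S → 4
  π[a](S) → 4
  (T ⋈[g=a] π[a](S)) → 4
  γ[a; MAX(g)→c]((T ⋈[g=a] π[a](S))) → 3

== RESULT ==
a | c
4 | 4
5 | 5
7 | 7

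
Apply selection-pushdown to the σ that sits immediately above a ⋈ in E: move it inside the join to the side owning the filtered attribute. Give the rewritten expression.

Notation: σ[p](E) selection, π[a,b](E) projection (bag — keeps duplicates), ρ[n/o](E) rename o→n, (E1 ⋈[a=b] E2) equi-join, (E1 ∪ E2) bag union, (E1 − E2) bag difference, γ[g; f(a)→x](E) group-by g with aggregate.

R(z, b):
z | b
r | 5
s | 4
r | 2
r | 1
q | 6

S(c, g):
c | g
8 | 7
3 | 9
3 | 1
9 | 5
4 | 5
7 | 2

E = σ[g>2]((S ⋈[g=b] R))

σ filters on g, owned by the left side.
E' = (σ[g>2](S) ⋈[g=b] R)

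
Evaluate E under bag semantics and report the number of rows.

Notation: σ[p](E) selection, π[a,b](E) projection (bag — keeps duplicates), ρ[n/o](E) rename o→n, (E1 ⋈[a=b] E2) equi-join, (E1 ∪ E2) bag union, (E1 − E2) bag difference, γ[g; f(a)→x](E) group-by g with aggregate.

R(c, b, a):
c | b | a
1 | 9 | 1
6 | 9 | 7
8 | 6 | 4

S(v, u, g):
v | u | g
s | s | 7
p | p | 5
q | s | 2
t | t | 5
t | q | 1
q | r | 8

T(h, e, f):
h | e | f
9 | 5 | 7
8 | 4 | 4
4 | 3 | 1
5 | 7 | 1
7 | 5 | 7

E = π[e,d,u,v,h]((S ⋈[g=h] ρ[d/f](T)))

Row counts bottom-up:
  S → 6
  T → 5
  ρ[d/f](T) → 5
  (S ⋈[g=h] ρ[d/f](T)) → 4
  π[e,d,u,v,h]((S ⋈[g=h] ρ[d/f](T))) → 4

|E| = 4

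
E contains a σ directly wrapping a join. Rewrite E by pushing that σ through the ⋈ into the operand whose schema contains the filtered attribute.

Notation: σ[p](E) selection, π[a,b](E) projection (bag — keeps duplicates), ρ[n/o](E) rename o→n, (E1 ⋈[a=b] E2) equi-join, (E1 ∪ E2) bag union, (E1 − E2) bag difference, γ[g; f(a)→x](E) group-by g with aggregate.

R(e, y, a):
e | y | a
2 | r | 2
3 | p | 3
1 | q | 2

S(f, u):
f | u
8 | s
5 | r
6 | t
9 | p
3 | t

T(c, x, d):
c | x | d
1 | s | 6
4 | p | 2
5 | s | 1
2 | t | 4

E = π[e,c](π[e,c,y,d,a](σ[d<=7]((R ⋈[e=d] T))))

σ filters on d, owned by the right side.
E' = π[e,c](π[e,c,y,d,a]((R ⋈[e=d] σ[d<=7](T))))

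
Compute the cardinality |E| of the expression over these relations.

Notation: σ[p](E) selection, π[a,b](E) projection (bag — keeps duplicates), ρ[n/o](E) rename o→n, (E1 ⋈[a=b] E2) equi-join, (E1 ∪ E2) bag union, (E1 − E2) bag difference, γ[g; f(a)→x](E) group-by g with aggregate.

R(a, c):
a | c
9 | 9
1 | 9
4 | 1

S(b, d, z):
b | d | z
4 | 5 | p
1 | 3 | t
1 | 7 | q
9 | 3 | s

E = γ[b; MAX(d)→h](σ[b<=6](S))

Subexpression sizes:
  S → 4
  σ[b<=6](S) → 3
  γ[b; MAX(d)→h](σ[b<=6](S)) → 2

|E| = 2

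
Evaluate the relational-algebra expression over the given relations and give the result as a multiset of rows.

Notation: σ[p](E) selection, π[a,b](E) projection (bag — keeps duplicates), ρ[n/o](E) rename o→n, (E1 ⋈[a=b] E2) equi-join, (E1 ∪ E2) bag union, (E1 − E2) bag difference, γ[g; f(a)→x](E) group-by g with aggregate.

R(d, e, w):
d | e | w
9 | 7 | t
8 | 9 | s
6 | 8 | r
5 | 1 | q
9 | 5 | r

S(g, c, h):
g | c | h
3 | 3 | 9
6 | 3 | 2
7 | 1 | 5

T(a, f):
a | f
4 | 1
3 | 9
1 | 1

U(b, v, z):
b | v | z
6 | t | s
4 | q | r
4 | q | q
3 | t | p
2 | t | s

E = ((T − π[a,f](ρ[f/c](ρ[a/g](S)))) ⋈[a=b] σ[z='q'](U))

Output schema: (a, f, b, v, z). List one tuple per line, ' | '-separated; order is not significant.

Stepwise |·|:
  T → 3
  S → 3
  ρ[a/g](S) → 3
  ρ[f/c](ρ[a/g](S)) → 3
  π[a,f](ρ[f/c](ρ[a/g](S))) → 3
  (T − π[a,f](ρ[f/c](ρ[a/g](S)))) → 3
  U → 5
  σ[z='q'](U) → 1
  ((T − π[a,f](ρ[f/c](ρ[a/g](S)))) ⋈[a=b] σ[z='q'](U)) → 1

== RESULT ==
a | f | b | v | z
4 | 1 | 4 | q | q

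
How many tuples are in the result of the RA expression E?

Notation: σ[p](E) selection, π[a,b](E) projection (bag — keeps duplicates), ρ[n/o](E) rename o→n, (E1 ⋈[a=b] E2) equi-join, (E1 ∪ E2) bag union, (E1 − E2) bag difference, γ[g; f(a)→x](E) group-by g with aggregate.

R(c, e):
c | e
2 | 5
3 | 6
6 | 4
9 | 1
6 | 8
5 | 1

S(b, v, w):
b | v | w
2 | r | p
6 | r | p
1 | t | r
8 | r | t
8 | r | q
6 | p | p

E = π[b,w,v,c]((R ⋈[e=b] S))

Row counts bottom-up:
  R → 6
  S → 6
  (R ⋈[e=b] S) → 6
  π[b,w,v,c]((R ⋈[e=b] S)) → 6

|E| = 6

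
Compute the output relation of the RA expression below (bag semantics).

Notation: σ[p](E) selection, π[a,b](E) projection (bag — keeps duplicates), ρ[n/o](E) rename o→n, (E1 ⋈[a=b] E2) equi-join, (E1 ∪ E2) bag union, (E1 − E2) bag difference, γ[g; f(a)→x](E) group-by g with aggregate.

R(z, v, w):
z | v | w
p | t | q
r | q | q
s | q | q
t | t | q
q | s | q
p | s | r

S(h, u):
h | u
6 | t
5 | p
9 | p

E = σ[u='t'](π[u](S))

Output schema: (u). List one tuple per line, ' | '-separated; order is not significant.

Subexpression sizes:
  S → 3
  π[u](S) → 3
  σ[u='t'](π[u](S)) → 1

== RESULT ==
u
t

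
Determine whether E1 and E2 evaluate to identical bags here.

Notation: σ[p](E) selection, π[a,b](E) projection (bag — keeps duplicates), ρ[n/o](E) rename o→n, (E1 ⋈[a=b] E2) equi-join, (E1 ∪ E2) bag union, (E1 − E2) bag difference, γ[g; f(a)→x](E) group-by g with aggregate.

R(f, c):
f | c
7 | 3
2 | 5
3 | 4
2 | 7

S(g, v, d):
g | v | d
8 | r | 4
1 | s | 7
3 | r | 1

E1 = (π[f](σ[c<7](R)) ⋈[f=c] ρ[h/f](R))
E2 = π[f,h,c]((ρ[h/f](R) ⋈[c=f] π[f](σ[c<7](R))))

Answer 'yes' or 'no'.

E1 per-node cardinality:
  R → 4
  σ[c<7](R) → 3
  π[f](σ[c<7](R)) → 3
  R → 4
  ρ[h/f](R) → 4
  (π[f](σ[c<7](R)) ⋈[f=c] ρ[h/f](R)) → 2
E2 per-node cardinality:
  R → 4
  ρ[h/f](R) → 4
  R → 4
  σ[c<7](R) → 3
  π[f](σ[c<7](R)) → 3
  (ρ[h/f](R) ⋈[c=f] π[f](σ[c<7](R))) → 2
  π[f,h,c]((ρ[h/f](R) ⋈[c=f] π[f](σ[c<7](R)))) → 2

E1 and E2 produce the same multiset:
f | h | c
3 | 7 | 3
7 | 2 | 7

yes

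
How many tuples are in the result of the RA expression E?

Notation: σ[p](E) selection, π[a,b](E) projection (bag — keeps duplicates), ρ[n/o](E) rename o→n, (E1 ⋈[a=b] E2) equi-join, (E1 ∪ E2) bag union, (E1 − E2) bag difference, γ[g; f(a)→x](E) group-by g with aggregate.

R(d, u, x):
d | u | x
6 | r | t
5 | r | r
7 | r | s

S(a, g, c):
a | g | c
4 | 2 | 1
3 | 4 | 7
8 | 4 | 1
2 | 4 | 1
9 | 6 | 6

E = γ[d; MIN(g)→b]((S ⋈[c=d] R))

Per-node cardinality:
  S → 5
  R → 3
  (S ⋈[c=d] R) → 2
  γ[d; MIN(g)→b]((S ⋈[c=d] R)) → 2

|E| = 2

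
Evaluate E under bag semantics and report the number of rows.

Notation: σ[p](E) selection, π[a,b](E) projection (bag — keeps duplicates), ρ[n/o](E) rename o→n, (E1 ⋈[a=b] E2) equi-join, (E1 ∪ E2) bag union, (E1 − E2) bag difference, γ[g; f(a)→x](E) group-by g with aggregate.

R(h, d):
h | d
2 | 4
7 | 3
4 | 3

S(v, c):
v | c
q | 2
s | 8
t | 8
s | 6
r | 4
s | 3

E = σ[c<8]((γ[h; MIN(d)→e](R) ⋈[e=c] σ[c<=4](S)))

Per-node cardinality:
  R → 3
  γ[h; MIN(d)→e](R) → 3
  S → 6
  σ[c<=4](S) → 3
  (γ[h; MIN(d)→e](R) ⋈[e=c] σ[c<=4](S)) → 3
  σ[c<8]((γ[h; MIN(d)→e](R) ⋈[e=c] σ[c<=4](S))) → 3

|E| = 3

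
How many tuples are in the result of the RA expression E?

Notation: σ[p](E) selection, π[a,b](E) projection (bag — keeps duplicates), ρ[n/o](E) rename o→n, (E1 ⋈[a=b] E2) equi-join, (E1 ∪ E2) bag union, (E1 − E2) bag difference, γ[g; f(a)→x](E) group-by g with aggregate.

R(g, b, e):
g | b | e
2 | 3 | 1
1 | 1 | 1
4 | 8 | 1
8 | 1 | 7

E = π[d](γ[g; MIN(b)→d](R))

Stepwise |·|:
  R → 4
  γ[g; MIN(b)→d](R) → 4
  π[d](γ[g; MIN(b)→d](R)) → 4

|E| = 4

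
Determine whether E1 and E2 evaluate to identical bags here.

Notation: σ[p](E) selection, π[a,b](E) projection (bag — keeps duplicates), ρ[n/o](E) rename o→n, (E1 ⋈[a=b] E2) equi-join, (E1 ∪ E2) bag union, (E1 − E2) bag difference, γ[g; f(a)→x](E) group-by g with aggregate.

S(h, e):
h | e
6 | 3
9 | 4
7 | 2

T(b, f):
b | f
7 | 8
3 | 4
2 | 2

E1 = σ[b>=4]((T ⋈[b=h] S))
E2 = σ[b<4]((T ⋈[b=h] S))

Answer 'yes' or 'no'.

E1 subexpression sizes:
  T → 3
  S → 3
  (T ⋈[b=h] S) → 1
  σ[b>=4]((T ⋈[b=h] S)) → 1
E2 subexpression sizes:
  T → 3
  S → 3
  (T ⋈[b=h] S) → 1
  σ[b<4]((T ⋈[b=h] S)) → 0

E1 result:
b | f | h | e
7 | 8 | 7 | 2
E2 result:
b | f | h | e
(0 rows)
Witness: (7, 8, 7, 2) appears 1× in E1 but 0× in E2.

no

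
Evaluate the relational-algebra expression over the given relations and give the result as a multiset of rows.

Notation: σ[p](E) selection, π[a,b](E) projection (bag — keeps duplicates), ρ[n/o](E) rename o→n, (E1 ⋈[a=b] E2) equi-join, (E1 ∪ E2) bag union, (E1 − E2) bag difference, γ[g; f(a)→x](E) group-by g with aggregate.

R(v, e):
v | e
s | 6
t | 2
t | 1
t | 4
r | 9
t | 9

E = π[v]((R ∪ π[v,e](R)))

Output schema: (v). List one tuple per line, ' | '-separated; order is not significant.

Stepwise |·|:
  R → 6
  R → 6
  π[v,e](R) → 6
  (R ∪ π[v,e](R)) → 12
  π[v]((R ∪ π[v,e](R))) → 12

== RESULT ==
v
r
r
s
s
t
t
t
t
t
t
t
t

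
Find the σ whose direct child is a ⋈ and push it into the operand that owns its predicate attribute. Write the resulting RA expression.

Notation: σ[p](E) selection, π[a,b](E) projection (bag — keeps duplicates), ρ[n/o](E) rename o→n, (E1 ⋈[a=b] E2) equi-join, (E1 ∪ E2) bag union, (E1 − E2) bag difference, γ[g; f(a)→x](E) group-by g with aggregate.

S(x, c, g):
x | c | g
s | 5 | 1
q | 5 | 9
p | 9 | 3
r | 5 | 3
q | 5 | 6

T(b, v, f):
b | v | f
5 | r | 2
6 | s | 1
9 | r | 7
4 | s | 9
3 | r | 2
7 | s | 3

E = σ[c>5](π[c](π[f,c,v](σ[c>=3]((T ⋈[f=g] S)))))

σ filters on c, owned by the right side.
E' = σ[c>5](π[c](π[f,c,v]((T ⋈[f=g] σ[c>=3](S)))))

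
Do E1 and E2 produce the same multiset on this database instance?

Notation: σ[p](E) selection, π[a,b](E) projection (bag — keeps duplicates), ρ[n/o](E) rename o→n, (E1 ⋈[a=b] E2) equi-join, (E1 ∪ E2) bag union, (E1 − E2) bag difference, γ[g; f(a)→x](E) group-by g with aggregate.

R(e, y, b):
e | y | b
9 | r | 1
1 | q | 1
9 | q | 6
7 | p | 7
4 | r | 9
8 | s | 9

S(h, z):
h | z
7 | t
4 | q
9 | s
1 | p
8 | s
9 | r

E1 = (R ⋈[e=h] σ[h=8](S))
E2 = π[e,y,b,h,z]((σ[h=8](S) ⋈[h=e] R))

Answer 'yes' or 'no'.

E1 row counts bottom-up:
  R → 6
  S → 6
  σ[h=8](S) → 1
  (R ⋈[e=h] σ[h=8](S)) → 1
E2 row counts bottom-up:
  S → 6
  σ[h=8](S) → 1
  R → 6
  (σ[h=8](S) ⋈[h=e] R) → 1
  π[e,y,b,h,z]((σ[h=8](S) ⋈[h=e] R)) → 1

E1 and E2 produce the same multiset:
e | y | b | h | z
8 | s | 9 | 8 | s

yes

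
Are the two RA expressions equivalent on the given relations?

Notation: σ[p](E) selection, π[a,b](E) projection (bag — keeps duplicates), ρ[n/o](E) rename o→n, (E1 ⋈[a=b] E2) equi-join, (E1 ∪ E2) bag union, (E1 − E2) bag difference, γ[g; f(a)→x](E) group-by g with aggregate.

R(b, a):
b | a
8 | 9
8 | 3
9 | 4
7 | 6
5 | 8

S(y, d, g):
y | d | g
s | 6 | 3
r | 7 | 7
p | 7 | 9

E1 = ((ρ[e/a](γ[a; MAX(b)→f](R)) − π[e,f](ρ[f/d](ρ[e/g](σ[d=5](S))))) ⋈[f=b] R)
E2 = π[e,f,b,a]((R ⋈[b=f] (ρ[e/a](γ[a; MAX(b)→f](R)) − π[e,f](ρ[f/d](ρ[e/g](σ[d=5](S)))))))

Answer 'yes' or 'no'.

E1 stepwise |·|:
  R → 5
  γ[a; MAX(b)→f](R) → 5
  ρ[e/a](γ[a; MAX(b)→f](R)) → 5
  S → 3
  σ[d=5](S) → 0
  ρ[e/g](σ[d=5](S)) → 0
  ρ[f/d](ρ[e/g](σ[d=5](S))) → 0
  π[e,f](ρ[f/d](ρ[e/g](σ[d=5](S)))) → 0
  (ρ[e/a](γ[a; MAX(b)→f](R)) − π[e,f](ρ[f/d](ρ[e/g](σ[d=5](S))))) → 5
  R → 5
  ((ρ[e/a](γ[a; MAX(b)→f](R)) − π[e,f](ρ[f/d](ρ[e/g](σ[d=5](S))))) ⋈[f=b] R) → 7
E2 stepwise |·|:
  R → 5
  R → 5
  γ[a; MAX(b)→f](R) → 5
  ρ[e/a](γ[a; MAX(b)→f](R)) → 5
  S → 3
  σ[d=5](S) → 0
  ρ[e/g](σ[d=5](S)) → 0
  ρ[f/d](ρ[e/g](σ[d=5](S))) → 0
  π[e,f](ρ[f/d](ρ[e/g](σ[d=5](S)))) → 0
  (ρ[e/a](γ[a; MAX(b)→f](R)) − π[e,f](ρ[f/d](ρ[e/g](σ[d=5](S))))) → 5
  (R ⋈[b=f] (ρ[e/a](γ[a; MAX(b)→f](R)) − π[e,f](ρ[f/d](ρ[e/g](σ[d=5](S)))))) → 7
  π[e,f,b,a]((R ⋈[b=f] (ρ[e/a](γ[a; MAX(b)→f](R)) − π[e,f](ρ[f/d](ρ[e/g](σ[d=5](S))))))) → 7

E1 and E2 produce the same multiset:
e | f | b | a
3 | 8 | 8 | 3
3 | 8 | 8 | 9
4 | 9 | 9 | 4
6 | 7 | 7 | 6
8 | 5 | 5 | 8
9 | 8 | 8 | 3
9 | 8 | 8 | 9

yes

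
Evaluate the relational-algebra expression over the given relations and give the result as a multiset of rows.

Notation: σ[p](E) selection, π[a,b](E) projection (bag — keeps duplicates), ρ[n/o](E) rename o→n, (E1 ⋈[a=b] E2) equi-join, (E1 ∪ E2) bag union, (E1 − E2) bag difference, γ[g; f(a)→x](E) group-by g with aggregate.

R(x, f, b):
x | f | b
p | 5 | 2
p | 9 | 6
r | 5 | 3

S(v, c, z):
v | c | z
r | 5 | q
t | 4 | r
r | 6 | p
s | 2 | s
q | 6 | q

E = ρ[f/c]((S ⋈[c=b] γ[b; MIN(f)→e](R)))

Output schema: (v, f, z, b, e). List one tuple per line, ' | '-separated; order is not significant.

Subexpression sizes:
  S → 5
  R → 3
  γ[b; MIN(f)→e](R) → 3
  (S ⋈[c=b] γ[b; MIN(f)→e](R)) → 3
  ρ[f/c]((S ⋈[c=b] γ[b; MIN(f)→e](R))) → 3

== RESULT ==
v | f | z | b | e
q | 6 | q | 6 | 9
r | 6 | p | 6 | 9
s | 2 | s | 2 | 5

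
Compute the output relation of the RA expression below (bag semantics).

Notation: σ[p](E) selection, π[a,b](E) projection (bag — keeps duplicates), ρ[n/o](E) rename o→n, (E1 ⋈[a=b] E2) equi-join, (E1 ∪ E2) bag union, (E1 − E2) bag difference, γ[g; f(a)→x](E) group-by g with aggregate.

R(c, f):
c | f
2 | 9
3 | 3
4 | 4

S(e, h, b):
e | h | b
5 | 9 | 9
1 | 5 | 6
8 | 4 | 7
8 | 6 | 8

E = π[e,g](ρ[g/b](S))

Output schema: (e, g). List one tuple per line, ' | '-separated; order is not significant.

Subexpression sizes:
  S → 4
  ρ[g/b](S) → 4
  π[e,g](ρ[g/b](S)) → 4

== RESULT ==
e | g
1 | 6
5 | 9
8 | 7
8 | 8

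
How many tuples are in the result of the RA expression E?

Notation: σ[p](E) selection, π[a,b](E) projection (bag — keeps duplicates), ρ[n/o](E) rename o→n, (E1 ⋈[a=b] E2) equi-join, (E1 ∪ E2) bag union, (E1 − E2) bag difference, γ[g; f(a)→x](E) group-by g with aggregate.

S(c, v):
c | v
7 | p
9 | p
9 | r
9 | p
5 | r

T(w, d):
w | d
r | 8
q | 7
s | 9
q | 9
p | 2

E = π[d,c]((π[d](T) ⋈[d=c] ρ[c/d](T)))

Per-node cardinality:
  T → 5
  π[d](T) → 5
  T → 5
  ρ[c/d](T) → 5
  (π[d](T) ⋈[d=c] ρ[c/d](T)) → 7
  π[d,c]((π[d](T) ⋈[d=c] ρ[c/d](T))) → 7

|E| = 7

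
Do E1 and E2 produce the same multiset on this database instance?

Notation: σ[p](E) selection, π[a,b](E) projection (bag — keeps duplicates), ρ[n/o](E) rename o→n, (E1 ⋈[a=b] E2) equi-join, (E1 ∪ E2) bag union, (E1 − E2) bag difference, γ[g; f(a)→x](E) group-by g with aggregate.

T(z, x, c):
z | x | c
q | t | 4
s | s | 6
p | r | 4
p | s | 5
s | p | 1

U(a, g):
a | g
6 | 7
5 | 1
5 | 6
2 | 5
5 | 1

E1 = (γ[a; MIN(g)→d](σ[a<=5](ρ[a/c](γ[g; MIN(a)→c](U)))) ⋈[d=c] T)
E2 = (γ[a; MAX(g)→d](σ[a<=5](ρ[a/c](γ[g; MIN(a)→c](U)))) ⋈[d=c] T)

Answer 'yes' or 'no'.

E1 per-node cardinality:
  U → 5
  γ[g; MIN(a)→c](U) → 4
  ρ[a/c](γ[g; MIN(a)→c](U)) → 4
  σ[a<=5](ρ[a/c](γ[g; MIN(a)→c](U))) → 3
  γ[a; MIN(g)→d](σ[a<=5](ρ[a/c](γ[g; MIN(a)→c](U)))) → 2
  T → 5
  (γ[a; MIN(g)→d](σ[a<=5](ρ[a/c](γ[g; MIN(a)→c](U)))) ⋈[d=c] T) → 2
E2 per-node cardinality:
  U → 5
  γ[g; MIN(a)→c](U) → 4
  ρ[a/c](γ[g; MIN(a)→c](U)) → 4
  σ[a<=5](ρ[a/c](γ[g; MIN(a)→c](U))) → 3
  γ[a; MAX(g)→d](σ[a<=5](ρ[a/c](γ[g; MIN(a)→c](U)))) → 2
  T → 5
  (γ[a; MAX(g)→d](σ[a<=5](ρ[a/c](γ[g; MIN(a)→c](U)))) ⋈[d=c] T) → 2

E1 result:
a | d | z | x | c
2 | 5 | p | s | 5
5 | 1 | s | p | 1
E2 result:
a | d | z | x | c
2 | 5 | p | s | 5
5 | 6 | s | s | 6
Witness: (5, 6, 's', 's', 6) appears 0× in E1 but 1× in E2.

no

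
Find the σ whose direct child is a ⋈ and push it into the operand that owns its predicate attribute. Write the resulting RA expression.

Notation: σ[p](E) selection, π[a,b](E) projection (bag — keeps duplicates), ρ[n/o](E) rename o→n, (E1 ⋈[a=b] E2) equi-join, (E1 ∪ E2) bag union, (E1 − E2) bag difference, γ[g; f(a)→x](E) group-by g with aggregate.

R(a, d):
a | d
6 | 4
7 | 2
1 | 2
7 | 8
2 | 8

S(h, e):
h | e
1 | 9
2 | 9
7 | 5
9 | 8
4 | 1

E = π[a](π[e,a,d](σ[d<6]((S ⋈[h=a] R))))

σ filters on d, owned by the right side.
E' = π[a](π[e,a,d]((S ⋈[h=a] σ[d<6](R))))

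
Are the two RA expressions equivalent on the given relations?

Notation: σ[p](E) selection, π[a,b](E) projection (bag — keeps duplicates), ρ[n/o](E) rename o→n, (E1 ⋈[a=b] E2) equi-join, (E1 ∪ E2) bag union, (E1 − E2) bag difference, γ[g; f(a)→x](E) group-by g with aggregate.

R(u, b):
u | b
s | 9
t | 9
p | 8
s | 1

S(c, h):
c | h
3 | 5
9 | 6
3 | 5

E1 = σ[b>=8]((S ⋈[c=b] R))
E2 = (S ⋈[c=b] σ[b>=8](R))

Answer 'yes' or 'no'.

E1 stepwise |·|:
  S → 3
  R → 4
  (S ⋈[c=b] R) → 2
  σ[b>=8]((S ⋈[c=b] R)) → 2
E2 stepwise |·|:
  S → 3
  R → 4
  σ[b>=8](R) → 3
  (S ⋈[c=b] σ[b>=8](R)) → 2

E1 and E2 produce the same multiset:
c | h | u | b
9 | 6 | s | 9
9 | 6 | t | 9

yes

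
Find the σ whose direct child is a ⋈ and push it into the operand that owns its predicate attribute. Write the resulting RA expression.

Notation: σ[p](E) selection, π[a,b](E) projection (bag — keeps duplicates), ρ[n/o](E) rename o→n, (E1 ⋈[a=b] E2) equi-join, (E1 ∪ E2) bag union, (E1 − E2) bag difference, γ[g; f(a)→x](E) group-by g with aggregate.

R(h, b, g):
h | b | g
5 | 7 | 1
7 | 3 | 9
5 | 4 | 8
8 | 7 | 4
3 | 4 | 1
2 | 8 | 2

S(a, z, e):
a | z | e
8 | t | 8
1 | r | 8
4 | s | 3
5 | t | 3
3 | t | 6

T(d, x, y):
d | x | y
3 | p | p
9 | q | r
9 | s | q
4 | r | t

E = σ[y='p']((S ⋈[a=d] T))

σ filters on y, owned by the right side.
E' = (S ⋈[a=d] σ[y='p'](T))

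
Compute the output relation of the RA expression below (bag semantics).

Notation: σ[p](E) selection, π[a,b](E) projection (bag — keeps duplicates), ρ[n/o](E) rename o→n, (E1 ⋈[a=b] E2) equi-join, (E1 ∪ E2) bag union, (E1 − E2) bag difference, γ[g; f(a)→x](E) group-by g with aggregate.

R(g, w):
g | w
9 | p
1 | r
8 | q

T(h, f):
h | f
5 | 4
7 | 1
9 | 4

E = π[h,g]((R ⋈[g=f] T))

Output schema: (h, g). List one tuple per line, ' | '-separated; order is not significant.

Per-node cardinality:
  R → 3
  T → 3
  (R ⋈[g=f] T) → 1
  π[h,g]((R ⋈[g=f] T)) → 1

== RESULT ==
h | g
7 | 1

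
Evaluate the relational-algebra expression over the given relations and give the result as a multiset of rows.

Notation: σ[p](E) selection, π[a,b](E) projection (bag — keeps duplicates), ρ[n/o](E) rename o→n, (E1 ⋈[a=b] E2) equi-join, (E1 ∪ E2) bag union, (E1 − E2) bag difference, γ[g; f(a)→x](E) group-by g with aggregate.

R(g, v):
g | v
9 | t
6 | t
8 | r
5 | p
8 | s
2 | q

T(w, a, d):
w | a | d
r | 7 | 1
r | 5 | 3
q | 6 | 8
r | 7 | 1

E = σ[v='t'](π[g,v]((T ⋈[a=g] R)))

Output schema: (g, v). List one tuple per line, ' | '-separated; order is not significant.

Per-node cardinality:
  T → 4
  R → 6
  (T ⋈[a=g] R) → 2
  π[g,v]((T ⋈[a=g] R)) → 2
  σ[v='t'](π[g,v]((T ⋈[a=g] R))) → 1

== RESULT ==
g | v
6 | t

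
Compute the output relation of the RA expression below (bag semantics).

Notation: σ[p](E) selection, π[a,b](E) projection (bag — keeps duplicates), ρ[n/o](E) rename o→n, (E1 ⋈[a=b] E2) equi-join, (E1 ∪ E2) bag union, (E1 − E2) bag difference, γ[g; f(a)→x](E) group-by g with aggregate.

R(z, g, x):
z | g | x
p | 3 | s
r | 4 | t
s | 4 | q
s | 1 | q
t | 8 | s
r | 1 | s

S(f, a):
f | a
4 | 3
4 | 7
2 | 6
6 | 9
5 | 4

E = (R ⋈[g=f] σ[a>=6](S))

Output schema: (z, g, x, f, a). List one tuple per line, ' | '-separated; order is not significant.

Per-node cardinality:
  R → 6
  S → 5
  σ[a>=6](S) → 3
  (R ⋈[g=f] σ[a>=6](S)) → 2

== RESULT ==
z | g | x | f | a
r | 4 | t | 4 | 7
s | 4 | q | 4 | 7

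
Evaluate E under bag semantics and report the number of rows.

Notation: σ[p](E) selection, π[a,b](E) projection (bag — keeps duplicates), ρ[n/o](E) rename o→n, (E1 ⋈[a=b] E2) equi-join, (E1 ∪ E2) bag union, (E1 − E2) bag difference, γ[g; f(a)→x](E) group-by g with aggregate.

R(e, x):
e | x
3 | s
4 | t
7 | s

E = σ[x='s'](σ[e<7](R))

Stepwise |·|:
  R → 3
  σ[e<7](R) → 2
  σ[x='s'](σ[e<7](R)) → 1

|E| = 1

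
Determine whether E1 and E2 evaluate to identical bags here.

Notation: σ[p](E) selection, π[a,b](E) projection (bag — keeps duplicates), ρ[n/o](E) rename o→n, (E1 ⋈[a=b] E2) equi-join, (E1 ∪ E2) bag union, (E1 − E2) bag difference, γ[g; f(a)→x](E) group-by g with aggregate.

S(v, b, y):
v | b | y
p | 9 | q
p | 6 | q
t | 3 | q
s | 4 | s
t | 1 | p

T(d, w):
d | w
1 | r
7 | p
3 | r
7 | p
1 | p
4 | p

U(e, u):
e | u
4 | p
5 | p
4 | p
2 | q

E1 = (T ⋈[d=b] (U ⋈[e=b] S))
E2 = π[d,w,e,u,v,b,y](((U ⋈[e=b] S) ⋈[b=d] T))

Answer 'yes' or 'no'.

E1 subexpression sizes:
  T → 6
  U → 4
  S → 5
  (U ⋈[e=b] S) → 2
  (T ⋈[d=b] (U ⋈[e=b] S)) → 2
E2 subexpression sizes:
  U → 4
  S → 5
  (U ⋈[e=b] S) → 2
  T → 6
  ((U ⋈[e=b] S) ⋈[b=d] T) → 2
  π[d,w,e,u,v,b,y](((U ⋈[e=b] S) ⋈[b=d] T)) → 2

E1 and E2 produce the same multiset:
d | w | e | u | v | b | y
4 | p | 4 | p | s | 4 | s
4 | p | 4 | p | s | 4 | s

yes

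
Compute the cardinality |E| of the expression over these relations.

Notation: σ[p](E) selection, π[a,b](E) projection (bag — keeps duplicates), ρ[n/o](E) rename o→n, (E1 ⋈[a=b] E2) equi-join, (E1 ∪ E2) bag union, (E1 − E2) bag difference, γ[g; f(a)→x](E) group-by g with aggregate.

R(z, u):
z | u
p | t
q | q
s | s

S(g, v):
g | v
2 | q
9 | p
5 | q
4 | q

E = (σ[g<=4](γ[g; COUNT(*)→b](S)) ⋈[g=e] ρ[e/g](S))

Subexpression sizes:
  S → 4
  γ[g; COUNT(*)→b](S) → 4
  σ[g<=4](γ[g; COUNT(*)→b](S)) → 2
  S → 4
  ρ[e/g](S) → 4
  (σ[g<=4](γ[g; COUNT(*)→b](S)) ⋈[g=e] ρ[e/g](S)) → 2

|E| = 2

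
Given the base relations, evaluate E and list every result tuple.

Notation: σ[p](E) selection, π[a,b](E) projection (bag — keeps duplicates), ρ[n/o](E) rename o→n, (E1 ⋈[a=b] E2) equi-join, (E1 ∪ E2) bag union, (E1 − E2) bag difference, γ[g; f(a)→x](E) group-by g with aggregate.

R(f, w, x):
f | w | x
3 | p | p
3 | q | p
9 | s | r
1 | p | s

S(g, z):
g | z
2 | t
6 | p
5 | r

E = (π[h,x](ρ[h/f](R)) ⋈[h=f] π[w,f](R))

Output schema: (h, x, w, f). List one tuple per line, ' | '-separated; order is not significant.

Row counts bottom-up:
  R → 4
  ρ[h/f](R) → 4
  π[h,x](ρ[h/f](R)) → 4
  R → 4
  π[w,f](R) → 4
  (π[h,x](ρ[h/f](R)) ⋈[h=f] π[w,f](R)) → 6

== RESULT ==
h | x | w | f
1 | s | p | 1
3 | p | p | 3
3 | p | p | 3
3 | p | q | 3
3 | p | q | 3
9 | r | s | 9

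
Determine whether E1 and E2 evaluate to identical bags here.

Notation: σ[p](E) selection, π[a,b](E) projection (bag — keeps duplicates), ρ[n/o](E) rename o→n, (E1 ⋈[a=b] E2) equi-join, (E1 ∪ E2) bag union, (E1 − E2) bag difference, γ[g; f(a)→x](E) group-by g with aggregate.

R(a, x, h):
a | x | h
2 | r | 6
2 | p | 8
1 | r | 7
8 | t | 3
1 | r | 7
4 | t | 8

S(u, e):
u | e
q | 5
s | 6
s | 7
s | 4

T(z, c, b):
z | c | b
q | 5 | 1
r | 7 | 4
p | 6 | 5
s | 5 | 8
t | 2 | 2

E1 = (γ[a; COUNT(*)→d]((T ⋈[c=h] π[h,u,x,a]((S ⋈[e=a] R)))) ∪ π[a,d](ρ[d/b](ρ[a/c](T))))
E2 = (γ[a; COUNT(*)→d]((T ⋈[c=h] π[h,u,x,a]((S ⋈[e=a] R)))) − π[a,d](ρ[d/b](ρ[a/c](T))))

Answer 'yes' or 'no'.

E1 per-node cardinality:
  T → 5
  S → 4
  R → 6
  (S ⋈[e=a] R) → 1
  π[h,u,x,a]((S ⋈[e=a] R)) → 1
  (T ⋈[c=h] π[h,u,x,a]((S ⋈[e=a] R))) → 0
  γ[a; COUNT(*)→d]((T ⋈[c=h] π[h,u,x,a]((S ⋈[e=a] R)))) → 0
  T → 5
  ρ[a/c](T) → 5
  ρ[d/b](ρ[a/c](T)) → 5
  π[a,d](ρ[d/b](ρ[a/c](T))) → 5
  (γ[a; COUNT(*)→d]((T ⋈[c=h] π[h,u,x,a]((S ⋈[e=a] R)))) ∪ π[a,d](ρ[d/b](ρ[a/c](T)))) → 5
E2 per-node cardinality:
  T → 5
  S → 4
  R → 6
  (S ⋈[e=a] R) → 1
  π[h,u,x,a]((S ⋈[e=a] R)) → 1
  (T ⋈[c=h] π[h,u,x,a]((S ⋈[e=a] R))) → 0
  γ[a; COUNT(*)→d]((T ⋈[c=h] π[h,u,x,a]((S ⋈[e=a] R)))) → 0
  T → 5
  ρ[a/c](T) → 5
  ρ[d/b](ρ[a/c](T)) → 5
  π[a,d](ρ[d/b](ρ[a/c](T))) → 5
  (γ[a; COUNT(*)→d]((T ⋈[c=h] π[h,u,x,a]((S ⋈[e=a] R)))) − π[a,d](ρ[d/b](ρ[a/c](T)))) → 0

E1 result:
a | d
2 | 2
5 | 1
5 | 8
6 | 5
7 | 4
E2 result:
a | d
(0 rows)
Witness: (7, 4) appears 1× in E1 but 0× in E2.

no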